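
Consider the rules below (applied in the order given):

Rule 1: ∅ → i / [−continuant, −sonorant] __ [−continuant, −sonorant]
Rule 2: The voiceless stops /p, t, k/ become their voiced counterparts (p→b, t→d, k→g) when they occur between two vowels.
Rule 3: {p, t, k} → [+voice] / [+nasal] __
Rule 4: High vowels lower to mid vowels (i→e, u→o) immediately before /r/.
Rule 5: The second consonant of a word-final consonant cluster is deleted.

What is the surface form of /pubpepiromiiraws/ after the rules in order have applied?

Rule 1 (stop-cluster i-epenthesis): /b/ and /p/ form a stop–stop cluster, so [i] is inserted between them. /pubpepiromiiraws/ → pubipepiromiiraws.
Rule 2 (intervocalic voicing): /p/ is a voiceless stop between vowels /i/ and /e/, so it voices to [b]. /p/ is a voiceless stop between vowels /e/ and /i/, so it voices to [b]. /pubipepiromiiraws/ → pubibebiromiiraws.
Rule 3 (post-nasal voicing): no segment meets the environment; /pubibebiromiiraws/ is unchanged.
Rule 4 (pre-rhotic lowering): /i/ is a high vowel immediately before /r/, so it lowers to [e]. /i/ is a high vowel immediately before /r/, so it lowers to [e]. /pubibebiromiiraws/ → pubibeberomieraws.
Rule 5 (final cluster simplification): /s/ is the second consonant of a word-final cluster /ws/, so it deletes. /pubibeberomieraws/ → pubibeberomieraw.

pubibeberomieraw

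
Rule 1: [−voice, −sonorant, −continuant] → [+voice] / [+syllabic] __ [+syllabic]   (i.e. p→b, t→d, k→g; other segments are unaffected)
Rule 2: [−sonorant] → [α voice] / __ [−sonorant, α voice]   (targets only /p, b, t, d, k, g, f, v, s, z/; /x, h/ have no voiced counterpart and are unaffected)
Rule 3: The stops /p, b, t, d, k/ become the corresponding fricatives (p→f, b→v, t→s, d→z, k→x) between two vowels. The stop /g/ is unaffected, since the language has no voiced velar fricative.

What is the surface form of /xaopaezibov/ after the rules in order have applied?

xaovaezivov

Rule 1 (intervocalic voicing): /p/ is a voiceless stop between vowels /o/ and /a/, so it voices to [b]. /xaopaezibov/ → xaobaezibov.
Rule 2 (regressive voicing assimilation): no segment meets the environment; /xaobaezibov/ is unchanged.
Rule 3 (intervocalic spirantization): /b/ is a stop between vowels /o/ and /a/, so it spirantizes to the fricative [v]. /b/ is a stop between vowels /i/ and /o/, so it spirantizes to the fricative [v]. /xaobaezibov/ → xaovaezivov.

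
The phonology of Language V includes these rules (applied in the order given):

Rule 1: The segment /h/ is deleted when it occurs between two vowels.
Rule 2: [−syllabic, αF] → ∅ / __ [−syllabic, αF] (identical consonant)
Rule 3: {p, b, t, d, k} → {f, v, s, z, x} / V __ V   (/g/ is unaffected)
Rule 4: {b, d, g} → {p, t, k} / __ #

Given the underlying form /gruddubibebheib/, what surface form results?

Rule 1 (intervocalic h-deletion): no segment meets the environment; /gruddubibebheib/ is unchanged.
Rule 2 (degemination): /dd/ is a geminate; the first /d/ deletes. /gruddubibebheib/ → grudubibebheib.
Rule 3 (intervocalic spirantization): /d/ is a stop between vowels /u/ and /u/, so it spirantizes to the fricative [z]. /b/ is a stop between vowels /u/ and /i/, so it spirantizes to the fricative [v]. /b/ is a stop between vowels /i/ and /e/, so it spirantizes to the fricative [v]. /grudubibebheib/ → gruzuvivebheib.
Rule 4 (final devoicing): /b/ is a voiced stop in word-final position, so it devoices to [p]. /gruzuvivebheib/ → gruzuvivebheip.

gruzuvivebheip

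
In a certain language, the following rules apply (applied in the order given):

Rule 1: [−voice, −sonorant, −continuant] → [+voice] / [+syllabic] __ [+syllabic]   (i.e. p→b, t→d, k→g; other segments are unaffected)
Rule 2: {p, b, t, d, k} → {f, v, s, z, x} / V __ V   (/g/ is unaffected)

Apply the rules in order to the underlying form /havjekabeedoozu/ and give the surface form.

havjegaveezoozu

Rule 1 (intervocalic voicing): /k/ is a voiceless stop between vowels /e/ and /a/, so it voices to [g]. /havjekabeedoozu/ → havjegabeedoozu.
Rule 2 (intervocalic spirantization): /b/ is a stop between vowels /a/ and /e/, so it spirantizes to the fricative [v]. /d/ is a stop between vowels /e/ and /o/, so it spirantizes to the fricative [z]. /havjegabeedoozu/ → havjegaveezoozu.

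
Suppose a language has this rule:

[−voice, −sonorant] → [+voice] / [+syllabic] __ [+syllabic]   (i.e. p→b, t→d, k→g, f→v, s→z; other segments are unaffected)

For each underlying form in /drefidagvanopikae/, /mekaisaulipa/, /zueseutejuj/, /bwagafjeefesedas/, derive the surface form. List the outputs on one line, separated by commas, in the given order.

drevidagvanobigae, megaizauliba, zuezeudejuj, bwagafjeevezedas

/drefidagvanopikae/: /f/ is a voiceless obstruent between vowels /e/ and /i/, so it voices to [v]. /p/ is a voiceless obstruent between vowels /o/ and /i/, so it voices to [b]. /k/ is a voiceless obstruent between vowels /i/ and /a/, so it voices to [g]. → [drevidagvanobigae].
/mekaisaulipa/: /k/ is a voiceless obstruent between vowels /e/ and /a/, so it voices to [g]. /s/ is a voiceless obstruent between vowels /i/ and /a/, so it voices to [z]. /p/ is a voiceless obstruent between vowels /i/ and /a/, so it voices to [b]. → [megaizauliba].
/zueseutejuj/: /s/ is a voiceless obstruent between vowels /e/ and /e/, so it voices to [z]. /t/ is a voiceless obstruent between vowels /u/ and /e/, so it voices to [d]. → [zuezeudejuj].
/bwagafjeefesedas/: /f/ is a voiceless obstruent between vowels /e/ and /e/, so it voices to [v]. /s/ is a voiceless obstruent between vowels /e/ and /e/, so it voices to [z]. → [bwagafjeevezedas].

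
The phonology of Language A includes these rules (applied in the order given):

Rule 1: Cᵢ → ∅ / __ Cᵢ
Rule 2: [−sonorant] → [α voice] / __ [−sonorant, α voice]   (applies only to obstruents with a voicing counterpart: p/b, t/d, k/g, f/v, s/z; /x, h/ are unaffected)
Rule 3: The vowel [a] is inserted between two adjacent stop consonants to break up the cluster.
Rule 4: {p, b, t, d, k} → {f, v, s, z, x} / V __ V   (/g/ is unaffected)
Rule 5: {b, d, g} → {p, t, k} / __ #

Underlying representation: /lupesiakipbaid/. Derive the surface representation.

lufesiaxivavait

Rule 1 (degemination): no segment meets the environment; /lupesiakipbaid/ is unchanged.
Rule 2 (regressive voicing assimilation): /p/ precedes the voiced obstruent /b/, so it voices to [b] by assimilation. /lupesiakipbaid/ → lupesiakibbaid.
Rule 3 (stop-cluster a-epenthesis): /b/ and /b/ form a stop–stop cluster, so [a] is inserted between them. /lupesiakibbaid/ → lupesiakibabaid.
Rule 4 (intervocalic spirantization): /p/ is a stop between vowels /u/ and /e/, so it spirantizes to the fricative [f]. /k/ is a stop between vowels /a/ and /i/, so it spirantizes to the fricative [x]. /b/ is a stop between vowels /i/ and /a/, so it spirantizes to the fricative [v]. /b/ is a stop between vowels /a/ and /a/, so it spirantizes to the fricative [v]. /lupesiakibabaid/ → lufesiaxivavaid.
Rule 5 (final devoicing): /d/ is a voiced stop in word-final position, so it devoices to [t]. /lufesiaxivavaid/ → lufesiaxivavait.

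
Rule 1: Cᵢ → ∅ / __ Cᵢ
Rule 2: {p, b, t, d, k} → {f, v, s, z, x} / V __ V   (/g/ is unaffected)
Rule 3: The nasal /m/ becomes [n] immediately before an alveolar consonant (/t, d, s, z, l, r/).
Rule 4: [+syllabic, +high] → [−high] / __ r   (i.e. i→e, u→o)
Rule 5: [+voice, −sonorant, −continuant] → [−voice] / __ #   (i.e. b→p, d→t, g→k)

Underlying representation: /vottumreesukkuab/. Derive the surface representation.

vosunreesuxuap

Rule 1 (degemination): /tt/ is a geminate; the first /t/ deletes. /kk/ is a geminate; the first /k/ deletes. /vottumreesukkuab/ → votumreesukuab.
Rule 2 (intervocalic spirantization): /t/ is a stop between vowels /o/ and /u/, so it spirantizes to the fricative [s]. /k/ is a stop between vowels /u/ and /u/, so it spirantizes to the fricative [x]. /votumreesukuab/ → vosumreesuxuab.
Rule 3 (nasal place assimilation): /m/ precedes the alveolar consonant /r/, so it assimilates in place to [n]. /vosumreesuxuab/ → vosunreesuxuab.
Rule 4 (pre-rhotic lowering): no segment meets the environment; /vosunreesuxuab/ is unchanged.
Rule 5 (final devoicing): /b/ is a voiced stop in word-final position, so it devoices to [p]. /vosunreesuxuab/ → vosunreesuxuap.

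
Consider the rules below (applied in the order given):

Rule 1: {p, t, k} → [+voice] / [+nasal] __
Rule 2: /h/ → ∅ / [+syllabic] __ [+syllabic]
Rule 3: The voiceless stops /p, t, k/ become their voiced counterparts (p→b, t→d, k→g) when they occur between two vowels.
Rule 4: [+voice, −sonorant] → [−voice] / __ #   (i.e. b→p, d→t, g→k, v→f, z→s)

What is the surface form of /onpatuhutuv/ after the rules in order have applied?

Rule 1 (post-nasal voicing): /p/ is a voiceless stop immediately after the nasal /n/, so it voices to [b]. /onpatuhutuv/ → onbatuhutuv.
Rule 2 (intervocalic h-deletion): /h/ occurs between vowels /u/ and /u/, so it deletes. /onbatuhutuv/ → onbatuutuv.
Rule 3 (intervocalic voicing): /t/ is a voiceless stop between vowels /a/ and /u/, so it voices to [d]. /t/ is a voiceless stop between vowels /u/ and /u/, so it voices to [d]. /onbatuutuv/ → onbaduuduv.
Rule 4 (final devoicing): /v/ is a voiced obstruent in word-final position, so it devoices to [f]. /onbaduuduv/ → onbaduuduf.

onbaduuduf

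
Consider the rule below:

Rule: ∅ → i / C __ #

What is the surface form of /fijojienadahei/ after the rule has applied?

No segment of /fijojienadahei/ meets the structural description of the rule, so the form surfaces unchanged.

fijojienadahei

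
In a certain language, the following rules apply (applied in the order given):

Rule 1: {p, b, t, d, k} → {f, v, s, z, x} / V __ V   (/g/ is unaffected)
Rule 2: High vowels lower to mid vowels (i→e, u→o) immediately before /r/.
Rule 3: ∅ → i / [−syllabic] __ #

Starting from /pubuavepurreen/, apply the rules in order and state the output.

Rule 1 (intervocalic spirantization): /b/ is a stop between vowels /u/ and /u/, so it spirantizes to the fricative [v]. /p/ is a stop between vowels /e/ and /u/, so it spirantizes to the fricative [f]. /pubuavepurreen/ → puvuavefurreen.
Rule 2 (pre-rhotic lowering): /u/ is a high vowel immediately before /r/, so it lowers to [o]. /puvuavefurreen/ → puvuaveforreen.
Rule 3 (final i-epenthesis): the form ends in the consonant /n/, so [i] is inserted word-finally. /puvuaveforreen/ → puvuaveforreeni.

puvuaveforreeni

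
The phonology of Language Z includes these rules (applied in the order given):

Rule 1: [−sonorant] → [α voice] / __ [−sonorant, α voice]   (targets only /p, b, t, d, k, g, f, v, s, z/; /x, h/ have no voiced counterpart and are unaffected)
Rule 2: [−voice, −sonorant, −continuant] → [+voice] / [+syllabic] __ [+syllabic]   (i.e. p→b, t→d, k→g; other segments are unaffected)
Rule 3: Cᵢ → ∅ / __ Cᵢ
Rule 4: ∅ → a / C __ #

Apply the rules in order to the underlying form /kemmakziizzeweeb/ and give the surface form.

kemagziizeweeba

Rule 1 (regressive voicing assimilation): /k/ precedes the voiced obstruent /z/, so it voices to [g] by assimilation. /kemmakziizzeweeb/ → kemmagziizzeweeb.
Rule 2 (intervocalic voicing): no segment meets the environment; /kemmagziizzeweeb/ is unchanged.
Rule 3 (degemination): /mm/ is a geminate; the first /m/ deletes. /zz/ is a geminate; the first /z/ deletes. /kemmagziizzeweeb/ → kemagziizeweeb.
Rule 4 (final a-epenthesis): the form ends in the consonant /b/, so [a] is inserted word-finally. /kemagziizeweeb/ → kemagziizeweeba.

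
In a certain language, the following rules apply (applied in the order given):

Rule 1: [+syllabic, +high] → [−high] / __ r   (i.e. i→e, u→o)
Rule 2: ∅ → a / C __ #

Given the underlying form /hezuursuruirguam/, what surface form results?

Rule 1 (pre-rhotic lowering): /u/ is a high vowel immediately before /r/, so it lowers to [o]. /u/ is a high vowel immediately before /r/, so it lowers to [o]. /i/ is a high vowel immediately before /r/, so it lowers to [e]. /hezuursuruirguam/ → hezuorsoruerguam.
Rule 2 (final a-epenthesis): the form ends in the consonant /m/, so [a] is inserted word-finally. /hezuorsoruerguam/ → hezuorsoruerguama.

hezuorsoruerguama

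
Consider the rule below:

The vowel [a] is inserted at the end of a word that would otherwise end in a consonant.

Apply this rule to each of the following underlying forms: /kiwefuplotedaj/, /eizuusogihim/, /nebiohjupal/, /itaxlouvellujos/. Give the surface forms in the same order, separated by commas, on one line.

/kiwefuplotedaj/: the form ends in the consonant /j/, so [a] is inserted word-finally. → [kiwefuplotedaja].
/eizuusogihim/: the form ends in the consonant /m/, so [a] is inserted word-finally. → [eizuusogihima].
/nebiohjupal/: the form ends in the consonant /l/, so [a] is inserted word-finally. → [nebiohjupala].
/itaxlouvellujos/: the form ends in the consonant /s/, so [a] is inserted word-finally. → [itaxlouvellujosa].

kiwefuplotedaja, eizuusogihima, nebiohjupala, itaxlouvellujosa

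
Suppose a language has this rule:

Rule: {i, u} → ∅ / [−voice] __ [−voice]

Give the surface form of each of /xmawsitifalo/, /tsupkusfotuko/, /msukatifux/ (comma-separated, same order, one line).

xmawstfalo, tspksfotko, mskatfx

/xmawsitifalo/: /i/ is a high vowel flanked by voiceless consonants /s/ and /t/, so it deletes. /i/ is a high vowel flanked by voiceless consonants /t/ and /f/, so it deletes. → [xmawstfalo].
/tsupkusfotuko/: /u/ is a high vowel flanked by voiceless consonants /s/ and /p/, so it deletes. /u/ is a high vowel flanked by voiceless consonants /k/ and /s/, so it deletes. /u/ is a high vowel flanked by voiceless consonants /t/ and /k/, so it deletes. → [tspksfotko].
/msukatifux/: /u/ is a high vowel flanked by voiceless consonants /s/ and /k/, so it deletes. /i/ is a high vowel flanked by voiceless consonants /t/ and /f/, so it deletes. /u/ is a high vowel flanked by voiceless consonants /f/ and /x/, so it deletes. → [mskatfx].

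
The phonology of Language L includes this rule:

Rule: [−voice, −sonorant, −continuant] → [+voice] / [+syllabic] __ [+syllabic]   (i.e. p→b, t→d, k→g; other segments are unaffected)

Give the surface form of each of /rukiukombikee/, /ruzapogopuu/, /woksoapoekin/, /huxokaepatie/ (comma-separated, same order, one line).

/rukiukombikee/: /k/ is a voiceless stop between vowels /u/ and /i/, so it voices to [g]. /k/ is a voiceless stop between vowels /u/ and /o/, so it voices to [g]. /k/ is a voiceless stop between vowels /i/ and /e/, so it voices to [g]. → [rugiugombigee].
/ruzapogopuu/: /p/ is a voiceless stop between vowels /a/ and /o/, so it voices to [b]. /p/ is a voiceless stop between vowels /o/ and /u/, so it voices to [b]. → [ruzabogobuu].
/woksoapoekin/: /p/ is a voiceless stop between vowels /a/ and /o/, so it voices to [b]. /k/ is a voiceless stop between vowels /e/ and /i/, so it voices to [g]. → [woksoaboegin].
/huxokaepatie/: /k/ is a voiceless stop between vowels /o/ and /a/, so it voices to [g]. /p/ is a voiceless stop between vowels /e/ and /a/, so it voices to [b]. /t/ is a voiceless stop between vowels /a/ and /i/, so it voices to [d]. → [huxogaebadie].

rugiugombigee, ruzabogobuu, woksoaboegin, huxogaebadie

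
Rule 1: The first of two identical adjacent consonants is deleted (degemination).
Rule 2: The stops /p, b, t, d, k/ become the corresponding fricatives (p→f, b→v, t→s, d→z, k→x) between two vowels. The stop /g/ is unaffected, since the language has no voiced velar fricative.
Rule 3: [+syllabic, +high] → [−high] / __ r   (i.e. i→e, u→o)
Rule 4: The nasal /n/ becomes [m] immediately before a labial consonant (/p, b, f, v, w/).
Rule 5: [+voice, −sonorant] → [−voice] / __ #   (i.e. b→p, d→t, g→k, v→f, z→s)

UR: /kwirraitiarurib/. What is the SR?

Rule 1 (degemination): /rr/ is a geminate; the first /r/ deletes. /kwirraitiarurib/ → kwiraitiarurib.
Rule 2 (intervocalic spirantization): /t/ is a stop between vowels /i/ and /i/, so it spirantizes to the fricative [s]. /kwiraitiarurib/ → kwiraisiarurib.
Rule 3 (pre-rhotic lowering): /i/ is a high vowel immediately before /r/, so it lowers to [e]. /u/ is a high vowel immediately before /r/, so it lowers to [o]. /kwiraisiarurib/ → kweraisiarorib.
Rule 4 (nasal place assimilation): no segment meets the environment; /kweraisiarorib/ is unchanged.
Rule 5 (final devoicing): /b/ is a voiced obstruent in word-final position, so it devoices to [p]. /kweraisiarorib/ → kweraisiarorip.

kweraisiarorip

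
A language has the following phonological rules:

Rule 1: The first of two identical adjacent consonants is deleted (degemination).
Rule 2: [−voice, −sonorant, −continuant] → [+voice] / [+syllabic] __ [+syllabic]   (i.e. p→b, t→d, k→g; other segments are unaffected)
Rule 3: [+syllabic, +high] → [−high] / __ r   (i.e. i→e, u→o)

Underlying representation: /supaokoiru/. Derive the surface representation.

Rule 1 (degemination): no segment meets the environment; /supaokoiru/ is unchanged.
Rule 2 (intervocalic voicing): /p/ is a voiceless stop between vowels /u/ and /a/, so it voices to [b]. /k/ is a voiceless stop between vowels /o/ and /o/, so it voices to [g]. /supaokoiru/ → subaogoiru.
Rule 3 (pre-rhotic lowering): /i/ is a high vowel immediately before /r/, so it lowers to [e]. /subaogoiru/ → subaogoeru.

subaogoeru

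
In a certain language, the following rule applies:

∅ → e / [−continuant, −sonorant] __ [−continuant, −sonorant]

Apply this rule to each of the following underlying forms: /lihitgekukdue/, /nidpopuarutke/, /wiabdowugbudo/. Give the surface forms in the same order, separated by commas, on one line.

/lihitgekukdue/: /t/ and /g/ form a stop–stop cluster, so [e] is inserted between them. /k/ and /d/ form a stop–stop cluster, so [e] is inserted between them. → [lihitegekukedue].
/nidpopuarutke/: /d/ and /p/ form a stop–stop cluster, so [e] is inserted between them. /t/ and /k/ form a stop–stop cluster, so [e] is inserted between them. → [nidepopuaruteke].
/wiabdowugbudo/: /b/ and /d/ form a stop–stop cluster, so [e] is inserted between them. /g/ and /b/ form a stop–stop cluster, so [e] is inserted between them. → [wiabedowugebudo].

lihitegekukedue, nidepopuaruteke, wiabedowugebudo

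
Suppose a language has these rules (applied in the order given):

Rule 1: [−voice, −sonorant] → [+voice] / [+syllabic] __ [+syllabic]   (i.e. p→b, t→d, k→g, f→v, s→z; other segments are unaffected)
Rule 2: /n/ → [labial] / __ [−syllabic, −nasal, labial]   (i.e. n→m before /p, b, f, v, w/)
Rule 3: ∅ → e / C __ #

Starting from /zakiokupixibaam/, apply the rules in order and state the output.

Rule 1 (intervocalic voicing): /k/ is a voiceless obstruent between vowels /a/ and /i/, so it voices to [g]. /k/ is a voiceless obstruent between vowels /o/ and /u/, so it voices to [g]. /p/ is a voiceless obstruent between vowels /u/ and /i/, so it voices to [b]. /zakiokupixibaam/ → zagiogubixibaam.
Rule 2 (nasal place assimilation): no segment meets the environment; /zagiogubixibaam/ is unchanged.
Rule 3 (final e-epenthesis): the form ends in the consonant /m/, so [e] is inserted word-finally. /zagiogubixibaam/ → zagiogubixibaame.

zagiogubixibaame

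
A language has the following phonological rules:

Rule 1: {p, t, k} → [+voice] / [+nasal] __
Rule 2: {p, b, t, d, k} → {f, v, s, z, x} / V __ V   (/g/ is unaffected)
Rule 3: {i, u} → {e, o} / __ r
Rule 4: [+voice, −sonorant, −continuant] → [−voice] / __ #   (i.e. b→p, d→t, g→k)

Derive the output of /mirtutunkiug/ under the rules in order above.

mertusungiuk

Rule 1 (post-nasal voicing): /k/ is a voiceless stop immediately after the nasal /n/, so it voices to [g]. /mirtutunkiug/ → mirtutungiug.
Rule 2 (intervocalic spirantization): /t/ is a stop between vowels /u/ and /u/, so it spirantizes to the fricative [s]. /mirtutungiug/ → mirtusungiug.
Rule 3 (pre-rhotic lowering): /i/ is a high vowel immediately before /r/, so it lowers to [e]. /mirtusungiug/ → mertusungiug.
Rule 4 (final devoicing): /g/ is a voiced stop in word-final position, so it devoices to [k]. /mertusungiug/ → mertusungiuk.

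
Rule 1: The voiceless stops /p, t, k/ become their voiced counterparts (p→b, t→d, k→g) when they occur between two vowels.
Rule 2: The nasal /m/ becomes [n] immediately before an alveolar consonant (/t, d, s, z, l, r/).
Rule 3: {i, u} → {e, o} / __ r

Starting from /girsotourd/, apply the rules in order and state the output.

gersodoord

Rule 1 (intervocalic voicing): /t/ is a voiceless stop between vowels /o/ and /o/, so it voices to [d]. /girsotourd/ → girsodourd.
Rule 2 (nasal place assimilation): no segment meets the environment; /girsodourd/ is unchanged.
Rule 3 (pre-rhotic lowering): /i/ is a high vowel immediately before /r/, so it lowers to [e]. /u/ is a high vowel immediately before /r/, so it lowers to [o]. /girsodourd/ → gersodoord.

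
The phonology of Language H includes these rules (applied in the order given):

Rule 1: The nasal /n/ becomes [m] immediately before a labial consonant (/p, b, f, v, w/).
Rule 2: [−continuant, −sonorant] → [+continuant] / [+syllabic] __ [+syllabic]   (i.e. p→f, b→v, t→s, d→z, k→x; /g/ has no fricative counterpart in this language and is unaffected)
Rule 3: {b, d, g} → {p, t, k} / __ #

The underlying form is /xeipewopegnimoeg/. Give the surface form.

Rule 1 (nasal place assimilation): no segment meets the environment; /xeipewopegnimoeg/ is unchanged.
Rule 2 (intervocalic spirantization): /p/ is a stop between vowels /i/ and /e/, so it spirantizes to the fricative [f]. /p/ is a stop between vowels /o/ and /e/, so it spirantizes to the fricative [f]. /xeipewopegnimoeg/ → xeifewofegnimoeg.
Rule 3 (final devoicing): /g/ is a voiced stop in word-final position, so it devoices to [k]. /xeifewofegnimoeg/ → xeifewofegnimoek.

xeifewofegnimoek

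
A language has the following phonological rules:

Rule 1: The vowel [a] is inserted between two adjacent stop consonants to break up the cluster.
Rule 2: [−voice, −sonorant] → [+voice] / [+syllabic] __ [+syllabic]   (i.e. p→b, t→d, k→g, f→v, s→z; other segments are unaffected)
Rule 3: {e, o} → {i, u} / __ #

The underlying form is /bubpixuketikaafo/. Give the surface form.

Rule 1 (stop-cluster a-epenthesis): /b/ and /p/ form a stop–stop cluster, so [a] is inserted between them. /bubpixuketikaafo/ → bubapixuketikaafo.
Rule 2 (intervocalic voicing): /p/ is a voiceless obstruent between vowels /a/ and /i/, so it voices to [b]. /k/ is a voiceless obstruent between vowels /u/ and /e/, so it voices to [g]. /t/ is a voiceless obstruent between vowels /e/ and /i/, so it voices to [d]. /k/ is a voiceless obstruent between vowels /i/ and /a/, so it voices to [g]. /f/ is a voiceless obstruent between vowels /a/ and /o/, so it voices to [v]. /bubapixuketikaafo/ → bubabixugedigaavo.
Rule 3 (final vowel raising): /o/ is a mid vowel in word-final position, so it raises to [u]. /bubabixugedigaavo/ → bubabixugedigaavu.

bubabixugedigaavu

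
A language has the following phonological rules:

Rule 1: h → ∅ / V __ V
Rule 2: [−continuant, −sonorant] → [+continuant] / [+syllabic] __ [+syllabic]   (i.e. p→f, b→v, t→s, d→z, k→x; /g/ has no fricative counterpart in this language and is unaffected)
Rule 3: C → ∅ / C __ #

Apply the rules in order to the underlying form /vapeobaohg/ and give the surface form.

Rule 1 (intervocalic h-deletion): no segment meets the environment; /vapeobaohg/ is unchanged.
Rule 2 (intervocalic spirantization): /p/ is a stop between vowels /a/ and /e/, so it spirantizes to the fricative [f]. /b/ is a stop between vowels /o/ and /a/, so it spirantizes to the fricative [v]. /vapeobaohg/ → vafeovaohg.
Rule 3 (final cluster simplification): /g/ is the second consonant of a word-final cluster /hg/, so it deletes. /vafeovaohg/ → vafeovaoh.

vafeovaoh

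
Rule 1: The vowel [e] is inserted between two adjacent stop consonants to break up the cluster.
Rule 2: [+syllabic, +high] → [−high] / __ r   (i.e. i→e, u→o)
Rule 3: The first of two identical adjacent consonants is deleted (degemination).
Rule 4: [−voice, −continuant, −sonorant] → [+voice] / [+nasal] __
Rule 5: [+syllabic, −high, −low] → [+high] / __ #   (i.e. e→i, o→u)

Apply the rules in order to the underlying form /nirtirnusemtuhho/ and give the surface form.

nerternusemduhu

Rule 1 (stop-cluster e-epenthesis): no segment meets the environment; /nirtirnusemtuhho/ is unchanged.
Rule 2 (pre-rhotic lowering): /i/ is a high vowel immediately before /r/, so it lowers to [e]. /i/ is a high vowel immediately before /r/, so it lowers to [e]. /nirtirnusemtuhho/ → nerternusemtuhho.
Rule 3 (degemination): /hh/ is a geminate; the first /h/ deletes. /nerternusemtuhho/ → nerternusemtuho.
Rule 4 (post-nasal voicing): /t/ is a voiceless stop immediately after the nasal /m/, so it voices to [d]. /nerternusemtuho/ → nerternusemduho.
Rule 5 (final vowel raising): /o/ is a mid vowel in word-final position, so it raises to [u]. /nerternusemduho/ → nerternusemduhu.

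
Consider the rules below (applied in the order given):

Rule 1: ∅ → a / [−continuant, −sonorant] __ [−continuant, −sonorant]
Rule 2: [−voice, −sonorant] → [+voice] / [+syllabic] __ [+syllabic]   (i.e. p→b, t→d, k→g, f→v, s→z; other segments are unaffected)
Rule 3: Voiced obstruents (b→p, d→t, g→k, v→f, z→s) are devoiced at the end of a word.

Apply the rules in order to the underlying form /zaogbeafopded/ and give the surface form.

Rule 1 (stop-cluster a-epenthesis): /g/ and /b/ form a stop–stop cluster, so [a] is inserted between them. /p/ and /d/ form a stop–stop cluster, so [a] is inserted between them. /zaogbeafopded/ → zaogabeafopaded.
Rule 2 (intervocalic voicing): /f/ is a voiceless obstruent between vowels /a/ and /o/, so it voices to [v]. /p/ is a voiceless obstruent between vowels /o/ and /a/, so it voices to [b]. /zaogabeafopaded/ → zaogabeavobaded.
Rule 3 (final devoicing): /d/ is a voiced obstruent in word-final position, so it devoices to [t]. /zaogabeavobaded/ → zaogabeavobadet.

zaogabeavobadet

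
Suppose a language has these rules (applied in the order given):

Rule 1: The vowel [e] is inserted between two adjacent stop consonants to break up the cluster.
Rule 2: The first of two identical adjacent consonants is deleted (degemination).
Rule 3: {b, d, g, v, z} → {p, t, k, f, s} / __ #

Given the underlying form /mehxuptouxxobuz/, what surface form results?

mehxupetouxobus

Rule 1 (stop-cluster e-epenthesis): /p/ and /t/ form a stop–stop cluster, so [e] is inserted between them. /mehxuptouxxobuz/ → mehxupetouxxobuz.
Rule 2 (degemination): /xx/ is a geminate; the first /x/ deletes. /mehxupetouxxobuz/ → mehxupetouxobuz.
Rule 3 (final devoicing): /z/ is a voiced obstruent in word-final position, so it devoices to [s]. /mehxupetouxobuz/ → mehxupetouxobus.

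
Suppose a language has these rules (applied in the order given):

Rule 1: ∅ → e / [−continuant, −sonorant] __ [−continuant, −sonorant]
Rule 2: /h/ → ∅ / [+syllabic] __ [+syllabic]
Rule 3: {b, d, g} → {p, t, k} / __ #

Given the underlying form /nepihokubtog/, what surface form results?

nepiokubetok

Rule 1 (stop-cluster e-epenthesis): /b/ and /t/ form a stop–stop cluster, so [e] is inserted between them. /nepihokubtog/ → nepihokubetog.
Rule 2 (intervocalic h-deletion): /h/ occurs between vowels /i/ and /o/, so it deletes. /nepihokubetog/ → nepiokubetog.
Rule 3 (final devoicing): /g/ is a voiced stop in word-final position, so it devoices to [k]. /nepiokubetog/ → nepiokubetok.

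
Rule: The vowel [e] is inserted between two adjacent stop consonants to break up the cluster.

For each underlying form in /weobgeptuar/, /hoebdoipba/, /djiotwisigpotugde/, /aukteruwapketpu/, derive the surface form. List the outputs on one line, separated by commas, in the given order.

/weobgeptuar/: /b/ and /g/ form a stop–stop cluster, so [e] is inserted between them. /p/ and /t/ form a stop–stop cluster, so [e] is inserted between them. → [weobegepetuar].
/hoebdoipba/: /b/ and /d/ form a stop–stop cluster, so [e] is inserted between them. /p/ and /b/ form a stop–stop cluster, so [e] is inserted between them. → [hoebedoipeba].
/djiotwisigpotugde/: /g/ and /p/ form a stop–stop cluster, so [e] is inserted between them. /g/ and /d/ form a stop–stop cluster, so [e] is inserted between them. → [djiotwisigepotugede].
/aukteruwapketpu/: /k/ and /t/ form a stop–stop cluster, so [e] is inserted between them. /p/ and /k/ form a stop–stop cluster, so [e] is inserted between them. /t/ and /p/ form a stop–stop cluster, so [e] is inserted between them. → [auketeruwapeketepu].

weobegepetuar, hoebedoipeba, djiotwisigepotugede, auketeruwapeketepu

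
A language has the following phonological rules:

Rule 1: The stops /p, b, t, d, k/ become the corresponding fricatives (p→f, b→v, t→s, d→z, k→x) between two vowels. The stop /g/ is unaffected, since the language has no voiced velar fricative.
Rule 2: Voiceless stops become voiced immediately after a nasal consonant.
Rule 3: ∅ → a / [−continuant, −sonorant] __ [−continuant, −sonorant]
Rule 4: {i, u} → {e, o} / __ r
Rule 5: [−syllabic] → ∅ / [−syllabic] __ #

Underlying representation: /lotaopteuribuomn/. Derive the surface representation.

losaopateorivuom

Rule 1 (intervocalic spirantization): /t/ is a stop between vowels /o/ and /a/, so it spirantizes to the fricative [s]. /b/ is a stop between vowels /i/ and /u/, so it spirantizes to the fricative [v]. /lotaopteuribuomn/ → losaopteurivuomn.
Rule 2 (post-nasal voicing): no segment meets the environment; /losaopteurivuomn/ is unchanged.
Rule 3 (stop-cluster a-epenthesis): /p/ and /t/ form a stop–stop cluster, so [a] is inserted between them. /losaopteurivuomn/ → losaopateurivuomn.
Rule 4 (pre-rhotic lowering): /u/ is a high vowel immediately before /r/, so it lowers to [o]. /losaopateurivuomn/ → losaopateorivuomn.
Rule 5 (final cluster simplification): /n/ is the second consonant of a word-final cluster /mn/, so it deletes. /losaopateorivuomn/ → losaopateorivuom.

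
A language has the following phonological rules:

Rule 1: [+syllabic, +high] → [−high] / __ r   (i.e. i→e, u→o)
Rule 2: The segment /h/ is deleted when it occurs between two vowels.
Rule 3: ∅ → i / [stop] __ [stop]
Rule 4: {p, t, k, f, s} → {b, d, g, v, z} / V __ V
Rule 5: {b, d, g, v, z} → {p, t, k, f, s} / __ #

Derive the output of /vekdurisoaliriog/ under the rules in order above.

Rule 1 (pre-rhotic lowering): /u/ is a high vowel immediately before /r/, so it lowers to [o]. /i/ is a high vowel immediately before /r/, so it lowers to [e]. /vekdurisoaliriog/ → vekdorisoaleriog.
Rule 2 (intervocalic h-deletion): no segment meets the environment; /vekdorisoaleriog/ is unchanged.
Rule 3 (stop-cluster i-epenthesis): /k/ and /d/ form a stop–stop cluster, so [i] is inserted between them. /vekdorisoaleriog/ → vekidorisoaleriog.
Rule 4 (intervocalic voicing): /k/ is a voiceless obstruent between vowels /e/ and /i/, so it voices to [g]. /s/ is a voiceless obstruent between vowels /i/ and /o/, so it voices to [z]. /vekidorisoaleriog/ → vegidorizoaleriog.
Rule 5 (final devoicing): /g/ is a voiced obstruent in word-final position, so it devoices to [k]. /vegidorizoaleriog/ → vegidorizoaleriok.

vegidorizoaleriok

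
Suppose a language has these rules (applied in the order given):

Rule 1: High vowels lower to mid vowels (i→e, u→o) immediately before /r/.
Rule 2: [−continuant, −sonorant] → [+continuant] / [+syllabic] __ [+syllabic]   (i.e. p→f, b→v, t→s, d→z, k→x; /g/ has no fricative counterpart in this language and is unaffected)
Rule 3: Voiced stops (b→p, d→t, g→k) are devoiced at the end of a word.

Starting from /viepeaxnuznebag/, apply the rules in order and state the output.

Rule 1 (pre-rhotic lowering): no segment meets the environment; /viepeaxnuznebag/ is unchanged.
Rule 2 (intervocalic spirantization): /p/ is a stop between vowels /e/ and /e/, so it spirantizes to the fricative [f]. /b/ is a stop between vowels /e/ and /a/, so it spirantizes to the fricative [v]. /viepeaxnuznebag/ → viefeaxnuznevag.
Rule 3 (final devoicing): /g/ is a voiced stop in word-final position, so it devoices to [k]. /viefeaxnuznevag/ → viefeaxnuznevak.

viefeaxnuznevak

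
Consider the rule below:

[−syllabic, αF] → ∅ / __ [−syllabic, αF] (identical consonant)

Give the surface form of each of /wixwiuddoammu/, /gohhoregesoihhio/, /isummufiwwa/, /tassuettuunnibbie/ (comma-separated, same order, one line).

/wixwiuddoammu/: /dd/ is a geminate; the first /d/ deletes. /mm/ is a geminate; the first /m/ deletes. → [wixwiudoamu].
/gohhoregesoihhio/: /hh/ is a geminate; the first /h/ deletes. /hh/ is a geminate; the first /h/ deletes. → [gohoregesoihio].
/isummufiwwa/: /mm/ is a geminate; the first /m/ deletes. /ww/ is a geminate; the first /w/ deletes. → [isumufiwa].
/tassuettuunnibbie/: /ss/ is a geminate; the first /s/ deletes. /tt/ is a geminate; the first /t/ deletes. /nn/ is a geminate; the first /n/ deletes. /bb/ is a geminate; the first /b/ deletes. → [tasuetuunibie].

wixwiudoamu, gohoregesoihio, isumufiwa, tasuetuunibie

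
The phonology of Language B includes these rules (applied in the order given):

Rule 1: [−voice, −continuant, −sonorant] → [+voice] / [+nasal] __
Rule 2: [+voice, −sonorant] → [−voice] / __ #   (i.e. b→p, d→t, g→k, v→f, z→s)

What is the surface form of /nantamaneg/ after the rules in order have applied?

Rule 1 (post-nasal voicing): /t/ is a voiceless stop immediately after the nasal /n/, so it voices to [d]. /nantamaneg/ → nandamaneg.
Rule 2 (final devoicing): /g/ is a voiced obstruent in word-final position, so it devoices to [k]. /nandamaneg/ → nandamanek.

nandamanek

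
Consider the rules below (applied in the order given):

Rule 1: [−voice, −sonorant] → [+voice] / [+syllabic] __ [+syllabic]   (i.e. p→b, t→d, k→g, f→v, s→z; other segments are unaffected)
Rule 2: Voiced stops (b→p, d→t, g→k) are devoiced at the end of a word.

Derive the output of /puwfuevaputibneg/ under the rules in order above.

puwfuevabudibnek

Rule 1 (intervocalic voicing): /p/ is a voiceless obstruent between vowels /a/ and /u/, so it voices to [b]. /t/ is a voiceless obstruent between vowels /u/ and /i/, so it voices to [d]. /puwfuevaputibneg/ → puwfuevabudibneg.
Rule 2 (final devoicing): /g/ is a voiced stop in word-final position, so it devoices to [k]. /puwfuevabudibneg/ → puwfuevabudibnek.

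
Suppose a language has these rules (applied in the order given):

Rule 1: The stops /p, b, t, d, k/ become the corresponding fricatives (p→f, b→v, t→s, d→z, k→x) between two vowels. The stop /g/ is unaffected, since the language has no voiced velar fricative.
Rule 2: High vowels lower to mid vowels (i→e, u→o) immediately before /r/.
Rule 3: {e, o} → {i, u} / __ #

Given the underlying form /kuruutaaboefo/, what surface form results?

koruusaavoefu

Rule 1 (intervocalic spirantization): /t/ is a stop between vowels /u/ and /a/, so it spirantizes to the fricative [s]. /b/ is a stop between vowels /a/ and /o/, so it spirantizes to the fricative [v]. /kuruutaaboefo/ → kuruusaavoefo.
Rule 2 (pre-rhotic lowering): /u/ is a high vowel immediately before /r/, so it lowers to [o]. /kuruusaavoefo/ → koruusaavoefo.
Rule 3 (final vowel raising): /o/ is a mid vowel in word-final position, so it raises to [u]. /koruusaavoefo/ → koruusaavoefu.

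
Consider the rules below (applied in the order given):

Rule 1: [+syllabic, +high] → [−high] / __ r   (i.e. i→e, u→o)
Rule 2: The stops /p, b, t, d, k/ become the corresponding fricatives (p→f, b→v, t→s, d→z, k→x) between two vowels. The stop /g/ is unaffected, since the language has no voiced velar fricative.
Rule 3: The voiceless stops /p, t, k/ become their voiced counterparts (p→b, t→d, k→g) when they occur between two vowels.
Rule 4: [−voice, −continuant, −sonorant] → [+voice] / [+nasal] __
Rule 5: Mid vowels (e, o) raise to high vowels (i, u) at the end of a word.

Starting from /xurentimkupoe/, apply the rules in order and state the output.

Rule 1 (pre-rhotic lowering): /u/ is a high vowel immediately before /r/, so it lowers to [o]. /xurentimkupoe/ → xorentimkupoe.
Rule 2 (intervocalic spirantization): /p/ is a stop between vowels /u/ and /o/, so it spirantizes to the fricative [f]. /xorentimkupoe/ → xorentimkufoe.
Rule 3 (intervocalic voicing): no segment meets the environment; /xorentimkufoe/ is unchanged.
Rule 4 (post-nasal voicing): /t/ is a voiceless stop immediately after the nasal /n/, so it voices to [d]. /k/ is a voiceless stop immediately after the nasal /m/, so it voices to [g]. /xorentimkufoe/ → xorendimgufoe.
Rule 5 (final vowel raising): /e/ is a mid vowel in word-final position, so it raises to [i]. /xorendimgufoe/ → xorendimgufoi.

xorendimgufoi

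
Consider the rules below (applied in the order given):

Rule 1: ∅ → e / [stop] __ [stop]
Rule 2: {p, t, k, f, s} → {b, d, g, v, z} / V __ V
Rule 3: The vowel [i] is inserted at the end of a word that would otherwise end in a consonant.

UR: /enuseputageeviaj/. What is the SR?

Rule 1 (stop-cluster e-epenthesis): no segment meets the environment; /enuseputageeviaj/ is unchanged.
Rule 2 (intervocalic voicing): /s/ is a voiceless obstruent between vowels /u/ and /e/, so it voices to [z]. /p/ is a voiceless obstruent between vowels /e/ and /u/, so it voices to [b]. /t/ is a voiceless obstruent between vowels /u/ and /a/, so it voices to [d]. /enuseputageeviaj/ → enuzebudageeviaj.
Rule 3 (final i-epenthesis): the form ends in the consonant /j/, so [i] is inserted word-finally. /enuzebudageeviaj/ → enuzebudageeviaji.

enuzebudageeviaji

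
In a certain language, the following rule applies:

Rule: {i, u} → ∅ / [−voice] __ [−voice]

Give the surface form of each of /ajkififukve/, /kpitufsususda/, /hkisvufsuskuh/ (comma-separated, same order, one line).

ajkffkve, kptfsssda, hksvufsskh

/ajkififukve/: /i/ is a high vowel flanked by voiceless consonants /k/ and /f/, so it deletes. /i/ is a high vowel flanked by voiceless consonants /f/ and /f/, so it deletes. /u/ is a high vowel flanked by voiceless consonants /f/ and /k/, so it deletes. → [ajkffkve].
/kpitufsususda/: /i/ is a high vowel flanked by voiceless consonants /p/ and /t/, so it deletes. /u/ is a high vowel flanked by voiceless consonants /t/ and /f/, so it deletes. /u/ is a high vowel flanked by voiceless consonants /s/ and /s/, so it deletes. /u/ is a high vowel flanked by voiceless consonants /s/ and /s/, so it deletes. → [kptfsssda].
/hkisvufsuskuh/: /i/ is a high vowel flanked by voiceless consonants /k/ and /s/, so it deletes. /u/ is a high vowel flanked by voiceless consonants /s/ and /s/, so it deletes. /u/ is a high vowel flanked by voiceless consonants /k/ and /h/, so it deletes. → [hksvufsskh].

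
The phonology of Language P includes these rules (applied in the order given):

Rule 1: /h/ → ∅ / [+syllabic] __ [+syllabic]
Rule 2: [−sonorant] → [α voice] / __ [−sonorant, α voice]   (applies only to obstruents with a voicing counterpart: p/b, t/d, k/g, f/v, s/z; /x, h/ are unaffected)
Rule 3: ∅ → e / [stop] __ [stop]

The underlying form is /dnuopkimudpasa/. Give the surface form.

dnuopekimutepasa

Rule 1 (intervocalic h-deletion): no segment meets the environment; /dnuopkimudpasa/ is unchanged.
Rule 2 (regressive voicing assimilation): /d/ precedes the voiceless obstruent /p/, so it devoices to [t] by assimilation. /dnuopkimudpasa/ → dnuopkimutpasa.
Rule 3 (stop-cluster e-epenthesis): /p/ and /k/ form a stop–stop cluster, so [e] is inserted between them. /t/ and /p/ form a stop–stop cluster, so [e] is inserted between them. /dnuopkimutpasa/ → dnuopekimutepasa.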